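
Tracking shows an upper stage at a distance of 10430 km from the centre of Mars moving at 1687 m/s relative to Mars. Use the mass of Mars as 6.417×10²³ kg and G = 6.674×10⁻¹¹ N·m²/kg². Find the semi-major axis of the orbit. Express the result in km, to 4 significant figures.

μ = GM = 6.674×10⁻¹¹ × 6.417×10²³ = 4.283×10¹³ m³/s².
r = 1.043×10⁷ m.
Specific orbital energy ε = v²/2 − μ/r = (1687)²/2 − 4.283×10¹³/1.043×10⁷ = -2.683×10⁶ J/kg.
Since ε = −μ/(2a), a = −μ/(2ε) = 7.981×10⁶ m = 7980.7 km.

a ≈ 7981 km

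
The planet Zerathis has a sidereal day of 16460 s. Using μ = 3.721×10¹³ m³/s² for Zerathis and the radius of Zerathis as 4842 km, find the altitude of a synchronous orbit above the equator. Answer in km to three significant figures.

h_sync ≈ 1500 km

A synchronous orbit has period T, so by Kepler's third law a = (μT²/4π²)^(1/3).
μT²/4π² = 3.721×10¹³ × (1.646×10⁴)² / 39.48 = 2.554×10²⁰ m³.
a = 6.344×10⁶ m = 6344.3 km.
Altitude h = a − R = 6344.3 − 4842 = 1502.3 km.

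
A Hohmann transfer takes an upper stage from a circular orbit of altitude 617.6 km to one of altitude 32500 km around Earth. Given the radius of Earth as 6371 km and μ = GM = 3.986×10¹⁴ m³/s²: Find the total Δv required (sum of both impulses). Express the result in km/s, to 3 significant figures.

r₁ = 6371 + 617.6 = 6988.6 km = 6.9886×10⁶ m.
r₂ = 6371 + 32500 = 38871 km = 3.8871×10⁷ m.
Transfer ellipse a_t = (r₁ + r₂)/2 = 2.293×10⁷ m.
At r₁: circular v_c1 = √(μ/r₁) = 7552 m/s; transfer-perigee v_p = √[μ(2/r₁ − 1/a_t)] = 9833 m/s.
Δv₁ = v_p − v_c1 = 2281 m/s.
At r₂: circular v_c2 = √(μ/r₂) = 3202 m/s; transfer-apogee v_a = √[μ(2/r₂ − 1/a_t)] = 1768 m/s.
Δv₂ = v_c2 − v_a = 1434 m/s.
Total Δv = Δv₁ + Δv₂ = 3715 m/s = 3.715 km/s.

Δv_total ≈ 3.72 km/s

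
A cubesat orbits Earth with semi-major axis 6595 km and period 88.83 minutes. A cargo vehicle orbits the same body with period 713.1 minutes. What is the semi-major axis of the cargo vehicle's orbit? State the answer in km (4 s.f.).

Kepler's third law: a³ ∝ T², so a₂ = a₁ (T₂/T₁)^(2/3).
T₂/T₁ = 8.028, (T₂/T₁)^(2/3) = 4.009.
a₂ = 6595 × 4.009 = 26440 km.

a₂ ≈ 26440 km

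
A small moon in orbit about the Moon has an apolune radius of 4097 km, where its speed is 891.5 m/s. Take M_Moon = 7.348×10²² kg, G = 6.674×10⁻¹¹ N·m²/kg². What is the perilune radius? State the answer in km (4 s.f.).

μ = GM = 6.674×10⁻¹¹ × 7.348×10²² = 4.904×10¹² m³/s².
r_a = 4.097×10⁶ m.
Specific energy ε = v²/2 − μ/r = -7.996×10⁵ J/kg, so a = −μ/(2ε) = 3.067×10⁶ m.
The apsides satisfy r_p + r_a = 2a, so the perilune radius is 2a − r_a = 2.036×10⁶ m = 2036.1 km.

perilune radius ≈ 2036 km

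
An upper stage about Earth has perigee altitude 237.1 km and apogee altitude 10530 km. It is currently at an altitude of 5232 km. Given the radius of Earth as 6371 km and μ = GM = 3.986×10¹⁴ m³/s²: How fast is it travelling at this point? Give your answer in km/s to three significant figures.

r_p = 6371 + 237.1 = 6608.1 km = 6.6081×10⁶ m.
r_a = 6371 + 10530 = 16901 km = 1.6901×10⁷ m.
r = 6371 + 5232 = 11603 km = 1.160×10⁷ m.
Semi-major axis a = (r_p + r_a)/2 = 11755 km = 1.175×10⁷ m.
Vis-viva: v² = μ(2/r − 1/a) = 3.986×10¹⁴ × (1.724×10⁻⁷ − 8.507×10⁻⁸) = 3.480×10⁷ m²/s².
v = 5899 m/s = 5.899 km/s.

v ≈ 5.90 km/s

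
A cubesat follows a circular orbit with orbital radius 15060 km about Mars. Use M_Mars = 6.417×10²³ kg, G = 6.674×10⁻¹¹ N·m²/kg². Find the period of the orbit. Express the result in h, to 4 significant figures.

μ = GM = 6.674×10⁻¹¹ × 6.417×10²³ = 4.283×10¹³ m³/s².
r = 15060 km = 1.506×10⁷ m.
Kepler's third law: T = 2π√(r³/μ) = 2π√((1.506×10⁷)³ / 4.283×10¹³).
r³/μ = 7.975×10⁷ s², so T = 2π × 8.931×10³ = 5.611×10⁴ s.
Converting: 5.611×10⁴ s ÷ 3600 = 15.59 h.

T ≈ 15.59 h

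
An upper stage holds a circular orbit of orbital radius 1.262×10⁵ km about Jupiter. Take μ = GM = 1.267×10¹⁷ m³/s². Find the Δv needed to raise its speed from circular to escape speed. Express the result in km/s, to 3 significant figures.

r = 1.262×10⁵ km = 1.262×10⁸ m.
Circular speed v_c = √(μ/r) = 31690 m/s.
Escape speed v_esc = √(2μ/r) = √2 × v_c = 44810 m/s.
Δv = v_esc − v_c = 13120 m/s = 13.12 km/s.

Δv ≈ 13.1 km/s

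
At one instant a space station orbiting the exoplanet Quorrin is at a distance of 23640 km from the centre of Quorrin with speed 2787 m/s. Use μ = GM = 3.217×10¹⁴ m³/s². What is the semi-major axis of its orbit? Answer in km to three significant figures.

r = 2.364×10⁷ m.
Vis-viva rearranged: 1/a = 2/r − v²/μ = 8.460×10⁻⁸ − 2.414×10⁻⁸ = 6.046×10⁻⁸ m⁻¹.
a = 1.654×10⁷ m = 16541 km.

a ≈ 16500 km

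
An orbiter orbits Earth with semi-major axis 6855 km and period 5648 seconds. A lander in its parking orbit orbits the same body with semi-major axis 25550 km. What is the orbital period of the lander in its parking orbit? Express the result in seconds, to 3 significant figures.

T₂ ≈ 40600 seconds

Kepler's third law: T² ∝ a³, so T₂ = T₁ (a₂/a₁)^(3/2).
a₂/a₁ = 3.727, (a₂/a₁)^(3/2) = 7.196.
T₂ = 5648 × 7.196 = 40640 seconds.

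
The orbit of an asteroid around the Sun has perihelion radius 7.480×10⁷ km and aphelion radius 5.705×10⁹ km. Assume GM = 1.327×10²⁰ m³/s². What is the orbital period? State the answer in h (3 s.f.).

Semi-major axis a = (r_p + r_a)/2 = (7.4800×10⁷ + 5.7050×10⁹)/2 = 2.8899×10⁹ km = 2.890×10¹² m.
By Kepler's third law T = 2π√(a³/μ) = 2π × 4.265×10⁸ = 2.680×10⁹ s.
= 7.443×10⁵ h.

T ≈ 744000 h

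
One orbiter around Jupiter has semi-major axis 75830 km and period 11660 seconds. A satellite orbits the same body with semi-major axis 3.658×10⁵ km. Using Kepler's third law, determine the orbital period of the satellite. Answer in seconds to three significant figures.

T₂ ≈ 1.24×10⁵ seconds

Kepler's third law: T² ∝ a³, so T₂ = T₁ (a₂/a₁)^(3/2).
a₂/a₁ = 4.824, (a₂/a₁)^(3/2) = 10.60.
T₂ = 11660 × 10.60 = 1.235×10⁵ seconds.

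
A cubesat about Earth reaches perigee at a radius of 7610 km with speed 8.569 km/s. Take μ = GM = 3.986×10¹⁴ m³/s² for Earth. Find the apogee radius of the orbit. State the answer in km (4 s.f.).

r_p = 7.610×10⁶ m.
Specific energy ε = v²/2 − μ/r = -1.566×10⁷ J/kg, so a = −μ/(2ε) = 1.272×10⁷ m.
The apsides satisfy r_p + r_a = 2a, so the apogee radius is 2a − r_p = 1.784×10⁷ m = 17836 km.

apogee radius ≈ 17840 km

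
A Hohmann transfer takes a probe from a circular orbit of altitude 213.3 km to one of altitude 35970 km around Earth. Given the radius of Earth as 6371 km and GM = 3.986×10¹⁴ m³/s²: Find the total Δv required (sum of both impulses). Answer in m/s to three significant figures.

r₁ = 6371 + 213.3 = 6584.3 km = 6.5843×10⁶ m.
r₂ = 6371 + 35970 = 42341 km = 4.2341×10⁷ m.
Transfer ellipse a_t = (r₁ + r₂)/2 = 2.446×10⁷ m.
At r₁: circular v_c1 = √(μ/r₁) = 7781 m/s; transfer-perigee v_p = √[μ(2/r₁ − 1/a_t)] = 10240 m/s.
Δv₁ = v_p − v_c1 = 2456 m/s.
At r₂: circular v_c2 = √(μ/r₂) = 3068 m/s; transfer-apogee v_a = √[μ(2/r₂ − 1/a_t)] = 1592 m/s.
Δv₂ = v_c2 − v_a = 1476 m/s.
Total Δv = Δv₁ + Δv₂ = 3932 m/s.

Δv_total ≈ 3930 m/s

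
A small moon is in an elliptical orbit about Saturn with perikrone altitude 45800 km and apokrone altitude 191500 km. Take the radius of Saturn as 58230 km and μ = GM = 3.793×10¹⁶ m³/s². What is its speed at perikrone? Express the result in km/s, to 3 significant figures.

r_p = 58230 + 45800 = 104030 km = 1.0403×10⁸ m.
r_a = 58230 + 191500 = 249730 km = 2.4973×10⁸ m.
Semi-major axis a = (r_p + r_a)/2 = 1.7688×10⁵ km = 1.769×10⁸ m.
Vis-viva: v² = μ(2/r − 1/a) = 3.793×10¹⁶ × (1.923×10⁻⁸ − 5.654×10⁻⁹) = 5.148×10⁸ m²/s².
v = 22690 m/s = 22.69 km/s.

v ≈ 22.7 km/s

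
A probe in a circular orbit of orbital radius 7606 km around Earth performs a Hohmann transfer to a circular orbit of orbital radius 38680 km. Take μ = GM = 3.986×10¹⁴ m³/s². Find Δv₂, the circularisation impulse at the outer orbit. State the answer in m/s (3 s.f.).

Δv ≈ 1370 m/s

r₁ = 7606 km = 7.606×10⁶ m.
r₂ = 38680 km = 3.868×10⁷ m.
Transfer ellipse a_t = (r₁ + r₂)/2 = 2.314×10⁷ m.
At r₁: circular v_c1 = √(μ/r₁) = 7239 m/s; transfer-perigee v_p = √[μ(2/r₁ − 1/a_t)] = 9359 m/s.
At r₂: circular v_c2 = √(μ/r₂) = 3210 m/s; transfer-apogee v_a = √[μ(2/r₂ − 1/a_t)] = 1840 m/s.
Δv₂ = v_c2 − v_a = 1370 m/s.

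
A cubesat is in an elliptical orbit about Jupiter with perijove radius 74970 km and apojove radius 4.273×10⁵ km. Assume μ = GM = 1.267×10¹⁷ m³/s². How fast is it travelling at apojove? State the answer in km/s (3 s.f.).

v ≈ 9.41 km/s

Semi-major axis a = (r_p + r_a)/2 = 2.5114×10⁵ km = 2.511×10⁸ m.
Vis-viva: v² = μ(2/r − 1/a) = 1.267×10¹⁷ × (4.681×10⁻⁹ − 3.982×10⁻⁹) = 8.852×10⁷ m²/s².
v = 9408 m/s = 9.408 km/s.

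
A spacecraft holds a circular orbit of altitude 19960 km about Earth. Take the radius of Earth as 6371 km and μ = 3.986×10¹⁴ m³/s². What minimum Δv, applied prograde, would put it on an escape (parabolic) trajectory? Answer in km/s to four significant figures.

Δv ≈ 1.612 km/s

r = 6371 + 19960 = 26331 km = 2.6331×10⁷ m.
Circular speed v_c = √(μ/r) = 3891 m/s.
Escape speed v_esc = √(2μ/r) = √2 × v_c = 5502 m/s.
Δv = v_esc − v_c = 1612 m/s = 1.612 km/s.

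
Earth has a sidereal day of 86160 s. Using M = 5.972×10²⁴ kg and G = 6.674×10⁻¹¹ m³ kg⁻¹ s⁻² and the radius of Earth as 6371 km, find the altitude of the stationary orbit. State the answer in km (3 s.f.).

μ = GM = 6.674×10⁻¹¹ × 5.972×10²⁴ = 3.986×10¹⁴ m³/s².
A synchronous orbit has period T, so by Kepler's third law a = (μT²/4π²)^(1/3).
μT²/4π² = 3.986×10¹⁴ × (8.616×10⁴)² / 39.48 = 7.495×10²² m³.
a = 4.216×10⁷ m = 42162 km.
Altitude h = a − R = 42162 − 6371 = 35791 km.

h_sync ≈ 35800 km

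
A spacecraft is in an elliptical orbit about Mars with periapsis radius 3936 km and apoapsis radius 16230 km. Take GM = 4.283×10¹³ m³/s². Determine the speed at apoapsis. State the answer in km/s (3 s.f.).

Semi-major axis a = (r_p + r_a)/2 = 10083 km = 1.008×10⁷ m.
Vis-viva: v² = μ(2/r − 1/a) = 4.283×10¹³ × (1.232×10⁻⁷ − 9.918×10⁻⁸) = 1.030×10⁶ m²/s².
v = 1015 m/s = 1.015 km/s.

v ≈ 1.01 km/s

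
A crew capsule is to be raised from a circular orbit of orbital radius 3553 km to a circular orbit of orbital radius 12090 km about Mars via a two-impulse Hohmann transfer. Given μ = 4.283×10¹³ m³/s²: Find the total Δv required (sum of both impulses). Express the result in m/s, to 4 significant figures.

Δv_total ≈ 1458 m/s

r₁ = 3553 km = 3.553×10⁶ m.
r₂ = 12090 km = 1.209×10⁷ m.
Transfer ellipse a_t = (r₁ + r₂)/2 = 7.822×10⁶ m.
At r₁: circular v_c1 = √(μ/r₁) = 3472 m/s; transfer-periapsis v_p = √[μ(2/r₁ − 1/a_t)] = 4317 m/s.
Δv₁ = v_p − v_c1 = 844.7 m/s.
At r₂: circular v_c2 = √(μ/r₂) = 1882 m/s; transfer-apoapsis v_a = √[μ(2/r₂ − 1/a_t)] = 1269 m/s.
Δv₂ = v_c2 − v_a = 613.6 m/s.
Total Δv = Δv₁ + Δv₂ = 1458 m/s.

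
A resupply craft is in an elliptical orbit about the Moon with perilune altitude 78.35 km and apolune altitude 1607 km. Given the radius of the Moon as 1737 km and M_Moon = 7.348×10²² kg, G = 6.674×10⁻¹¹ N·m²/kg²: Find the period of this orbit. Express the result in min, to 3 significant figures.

μ = GM = 6.674×10⁻¹¹ × 7.348×10²² = 4.904×10¹² m³/s².
r_p = 1737 + 78.35 = 1815.3 km = 1.8154×10⁶ m.
r_a = 1737 + 1607 = 3344.0 km = 3.3440×10⁶ m.
Semi-major axis a = (r_p + r_a)/2 = (1815.3 + 3344.0)/2 = 2579.7 km = 2.580×10⁶ m.
By Kepler's third law T = 2π√(a³/μ) = 2π × 1.871×10³ = 1.176×10⁴ s.
= 195.9 min.

T ≈ 196 min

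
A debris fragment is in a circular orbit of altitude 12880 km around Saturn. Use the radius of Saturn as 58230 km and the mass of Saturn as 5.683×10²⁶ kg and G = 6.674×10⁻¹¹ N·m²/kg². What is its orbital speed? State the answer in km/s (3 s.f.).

v ≈ 23.1 km/s

μ = GM = 6.674×10⁻¹¹ × 5.683×10²⁶ = 3.793×10¹⁶ m³/s².
r = 58230 + 12880 = 71110 km = 7.1110×10⁷ m.
For a circular orbit v = √(μ/r) = √(3.793×10¹⁶ / 7.111×10⁷) = √(5.334×10⁸) = 23090 m/s.
That is 23.09 km/s.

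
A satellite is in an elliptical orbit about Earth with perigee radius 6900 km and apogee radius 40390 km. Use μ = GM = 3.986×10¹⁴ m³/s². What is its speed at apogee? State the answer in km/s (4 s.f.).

v ≈ 1.697 km/s

Semi-major axis a = (r_p + r_a)/2 = 23645 km = 2.364×10⁷ m.
Vis-viva: v² = μ(2/r − 1/a) = 3.986×10¹⁴ × (4.952×10⁻⁸ − 4.229×10⁻⁸) = 2.880×10⁶ m²/s².
v = 1697 m/s = 1.697 km/s.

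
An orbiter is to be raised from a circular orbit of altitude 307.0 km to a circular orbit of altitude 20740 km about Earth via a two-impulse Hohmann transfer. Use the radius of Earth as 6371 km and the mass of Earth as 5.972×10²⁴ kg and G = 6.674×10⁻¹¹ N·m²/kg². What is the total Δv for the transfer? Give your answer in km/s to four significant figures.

Δv_total ≈ 3.485 km/s

μ = GM = 6.674×10⁻¹¹ × 5.972×10²⁴ = 3.986×10¹⁴ m³/s².
r₁ = 6371 + 307.0 = 6678.0 km = 6.6780×10⁶ m.
r₂ = 6371 + 20740 = 27111 km = 2.7111×10⁷ m.
Transfer ellipse a_t = (r₁ + r₂)/2 = 1.689×10⁷ m.
At r₁: circular v_c1 = √(μ/r₁) = 7726 m/s; transfer-perigee v_p = √[μ(2/r₁ − 1/a_t)] = 9787 m/s.
Δv₁ = v_p − v_c1 = 2061 m/s.
At r₂: circular v_c2 = √(μ/r₂) = 3834 m/s; transfer-apogee v_a = √[μ(2/r₂ − 1/a_t)] = 2411 m/s.
Δv₂ = v_c2 − v_a = 1424 m/s.
Total Δv = Δv₁ + Δv₂ = 3485 m/s = 3.485 km/s.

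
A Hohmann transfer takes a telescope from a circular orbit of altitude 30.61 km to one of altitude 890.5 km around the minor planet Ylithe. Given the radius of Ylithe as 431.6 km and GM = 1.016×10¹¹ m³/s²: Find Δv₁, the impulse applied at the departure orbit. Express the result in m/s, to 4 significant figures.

Δv ≈ 101.9 m/s

r₁ = 431.6 + 30.61 = 462.21 km = 4.6221×10⁵ m.
r₂ = 431.6 + 890.5 = 1322.1 km = 1.3221×10⁶ m.
Transfer ellipse a_t = (r₁ + r₂)/2 = 8.922×10⁵ m.
At r₁: circular v_c1 = √(μ/r₁) = 468.8 m/s; transfer-periapsis v_p = √[μ(2/r₁ − 1/a_t)] = 570.7 m/s.
Δv₁ = v_p − v_c1 = 101.9 m/s.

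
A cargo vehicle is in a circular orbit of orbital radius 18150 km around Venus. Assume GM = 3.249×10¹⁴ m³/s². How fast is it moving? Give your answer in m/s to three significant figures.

v ≈ 4230 m/s

r = 18150 km = 1.815×10⁷ m.
For a circular orbit v = √(μ/r) = √(3.249×10¹⁴ / 1.815×10⁷) = √(1.790×10⁷) = 4231 m/s.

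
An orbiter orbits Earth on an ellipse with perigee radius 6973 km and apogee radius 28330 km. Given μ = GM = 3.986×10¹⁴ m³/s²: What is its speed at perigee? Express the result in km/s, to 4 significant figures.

v ≈ 9.578 km/s

Semi-major axis a = (r_p + r_a)/2 = 17652 km = 1.765×10⁷ m.
Vis-viva: v² = μ(2/r − 1/a) = 3.986×10¹⁴ × (2.868×10⁻⁷ − 5.665×10⁻⁸) = 9.175×10⁷ m²/s².
v = 9578 m/s = 9.578 km/s.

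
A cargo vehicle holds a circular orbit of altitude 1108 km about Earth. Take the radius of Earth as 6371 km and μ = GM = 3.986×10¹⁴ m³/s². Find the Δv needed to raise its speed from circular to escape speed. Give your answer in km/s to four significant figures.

Δv ≈ 3.024 km/s

r = 6371 + 1108 = 7479.0 km = 7.4790×10⁶ m.
Circular speed v_c = √(μ/r) = 7300 m/s.
Escape speed v_esc = √(2μ/r) = √2 × v_c = 10320 m/s.
Δv = v_esc − v_c = 3024 m/s = 3.024 km/s.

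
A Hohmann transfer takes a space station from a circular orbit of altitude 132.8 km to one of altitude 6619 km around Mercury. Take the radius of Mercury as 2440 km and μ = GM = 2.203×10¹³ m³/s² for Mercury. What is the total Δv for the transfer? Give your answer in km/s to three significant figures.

r₁ = 2440 + 132.8 = 2572.8 km = 2.5728×10⁶ m.
r₂ = 2440 + 6619 = 9059.0 km = 9.0590×10⁶ m.
Transfer ellipse a_t = (r₁ + r₂)/2 = 5.816×10⁶ m.
At r₁: circular v_c1 = √(μ/r₁) = 2926 m/s; transfer-periherm v_p = √[μ(2/r₁ − 1/a_t)] = 3652 m/s.
Δv₁ = v_p − v_c1 = 725.8 m/s.
At r₂: circular v_c2 = √(μ/r₂) = 1559 m/s; transfer-apoherm v_a = √[μ(2/r₂ − 1/a_t)] = 1037 m/s.
Δv₂ = v_c2 − v_a = 522.2 m/s.
Total Δv = Δv₁ + Δv₂ = 1248 m/s = 1.248 km/s.

Δv_total ≈ 1.25 km/s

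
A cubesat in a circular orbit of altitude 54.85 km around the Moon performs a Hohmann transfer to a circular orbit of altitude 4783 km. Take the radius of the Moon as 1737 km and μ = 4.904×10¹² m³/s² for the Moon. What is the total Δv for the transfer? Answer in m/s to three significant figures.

Δv_total ≈ 716 m/s

r₁ = 1737 + 54.85 = 1791.8 km = 1.7918×10⁶ m.
r₂ = 1737 + 4783 = 6520.0 km = 6.5200×10⁶ m.
Transfer ellipse a_t = (r₁ + r₂)/2 = 4.156×10⁶ m.
At r₁: circular v_c1 = √(μ/r₁) = 1654 m/s; transfer-perilune v_p = √[μ(2/r₁ − 1/a_t)] = 2072 m/s.
Δv₁ = v_p − v_c1 = 417.8 m/s.
At r₂: circular v_c2 = √(μ/r₂) = 867.3 m/s; transfer-apolune v_a = √[μ(2/r₂ − 1/a_t)] = 569.5 m/s.
Δv₂ = v_c2 − v_a = 297.8 m/s.
Total Δv = Δv₁ + Δv₂ = 715.6 m/s.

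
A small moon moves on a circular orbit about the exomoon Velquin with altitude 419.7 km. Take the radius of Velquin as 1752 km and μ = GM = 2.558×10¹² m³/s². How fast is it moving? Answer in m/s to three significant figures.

r = 1752 + 419.7 = 2171.7 km = 2.1717×10⁶ m.
For a circular orbit v = √(μ/r) = √(2.558×10¹² / 2.172×10⁶) = √(1.178×10⁶) = 1085 m/s.

v ≈ 1090 m/s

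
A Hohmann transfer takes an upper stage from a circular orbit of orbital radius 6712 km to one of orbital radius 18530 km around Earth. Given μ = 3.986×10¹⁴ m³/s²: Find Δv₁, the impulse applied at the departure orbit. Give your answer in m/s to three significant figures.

r₁ = 6712 km = 6.712×10⁶ m.
r₂ = 18530 km = 1.853×10⁷ m.
Transfer ellipse a_t = (r₁ + r₂)/2 = 1.262×10⁷ m.
At r₁: circular v_c1 = √(μ/r₁) = 7706 m/s; transfer-perigee v_p = √[μ(2/r₁ − 1/a_t)] = 9338 m/s.
Δv₁ = v_p − v_c1 = 1631 m/s.

Δv ≈ 1630 m/s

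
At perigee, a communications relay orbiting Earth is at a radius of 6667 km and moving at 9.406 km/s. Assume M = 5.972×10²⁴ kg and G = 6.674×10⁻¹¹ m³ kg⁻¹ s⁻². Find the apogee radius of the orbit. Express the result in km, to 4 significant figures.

apogee radius ≈ 18970 km

μ = GM = 6.674×10⁻¹¹ × 5.972×10²⁴ = 3.986×10¹⁴ m³/s².
r_p = 6.667×10⁶ m.
Specific energy ε = v²/2 − μ/r = -1.555×10⁷ J/kg, so a = −μ/(2ε) = 1.282×10⁷ m.
The apsides satisfy r_p + r_a = 2a, so the apogee radius is 2a − r_p = 1.897×10⁷ m = 18971 km.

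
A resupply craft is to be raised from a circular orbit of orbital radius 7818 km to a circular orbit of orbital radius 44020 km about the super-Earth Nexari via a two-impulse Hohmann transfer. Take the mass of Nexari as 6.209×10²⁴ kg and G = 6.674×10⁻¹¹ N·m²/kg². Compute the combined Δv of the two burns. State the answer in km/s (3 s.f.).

μ = GM = 6.674×10⁻¹¹ × 6.209×10²⁴ = 4.144×10¹⁴ m³/s².
r₁ = 7818 km = 7.818×10⁶ m.
r₂ = 44020 km = 4.402×10⁷ m.
Transfer ellipse a_t = (r₁ + r₂)/2 = 2.592×10⁷ m.
At r₁: circular v_c1 = √(μ/r₁) = 7280 m/s; transfer-periapsis v_p = √[μ(2/r₁ − 1/a_t)] = 9488 m/s.
Δv₁ = v_p − v_c1 = 2208 m/s.
At r₂: circular v_c2 = √(μ/r₂) = 3068 m/s; transfer-apoapsis v_a = √[μ(2/r₂ − 1/a_t)] = 1685 m/s.
Δv₂ = v_c2 − v_a = 1383 m/s.
Total Δv = Δv₁ + Δv₂ = 3591 m/s = 3.591 km/s.

Δv_total ≈ 3.59 km/s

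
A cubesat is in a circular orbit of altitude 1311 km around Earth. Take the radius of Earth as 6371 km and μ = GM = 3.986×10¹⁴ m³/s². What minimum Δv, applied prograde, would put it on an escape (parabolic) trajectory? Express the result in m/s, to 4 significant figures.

Δv ≈ 2984 m/s

r = 6371 + 1311 = 7682.0 km = 7.6820×10⁶ m.
Circular speed v_c = √(μ/r) = 7203 m/s.
Escape speed v_esc = √(2μ/r) = √2 × v_c = 10190 m/s.
Δv = v_esc − v_c = 2984 m/s.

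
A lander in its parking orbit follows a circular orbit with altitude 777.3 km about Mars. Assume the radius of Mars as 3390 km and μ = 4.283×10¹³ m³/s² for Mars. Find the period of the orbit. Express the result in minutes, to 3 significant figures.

T ≈ 136 minutes

r = 3390 + 777.3 = 4167.3 km = 4.1673×10⁶ m.
Kepler's third law: T = 2π√(r³/μ) = 2π√((4.167×10⁶)³ / 4.283×10¹³).
r³/μ = 1.690×10⁶ s², so T = 2π × 1.300×10³ = 8.167×10³ s.
Converting: 8.167×10³ s ÷ 60.00 = 136.1 minutes.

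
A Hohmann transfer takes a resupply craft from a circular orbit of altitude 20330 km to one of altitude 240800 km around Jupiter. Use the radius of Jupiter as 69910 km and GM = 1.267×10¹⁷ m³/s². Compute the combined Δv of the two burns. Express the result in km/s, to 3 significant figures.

r₁ = 69910 + 20330 = 90240 km = 9.0240×10⁷ m.
r₂ = 69910 + 240800 = 310710 km = 3.1071×10⁸ m.
Transfer ellipse a_t = (r₁ + r₂)/2 = 2.005×10⁸ m.
At r₁: circular v_c1 = √(μ/r₁) = 37470 m/s; transfer-perijove v_p = √[μ(2/r₁ − 1/a_t)] = 46650 m/s.
Δv₁ = v_p − v_c1 = 9178 m/s.
At r₂: circular v_c2 = √(μ/r₂) = 20190 m/s; transfer-apojove v_a = √[μ(2/r₂ − 1/a_t)] = 13550 m/s.
Δv₂ = v_c2 − v_a = 6645 m/s.
Total Δv = Δv₁ + Δv₂ = 15820 m/s = 15.82 km/s.

Δv_total ≈ 15.8 km/s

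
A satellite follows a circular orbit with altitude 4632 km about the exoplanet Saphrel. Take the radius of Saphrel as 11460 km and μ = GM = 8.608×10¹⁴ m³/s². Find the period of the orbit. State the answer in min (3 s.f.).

r = 11460 + 4632 = 16092 km = 1.6092×10⁷ m.
Kepler's third law: T = 2π√(r³/μ) = 2π√((1.609×10⁷)³ / 8.608×10¹⁴).
r³/μ = 4.841×10⁶ s², so T = 2π × 2.200×10³ = 1.382×10⁴ s.
Converting: 1.382×10⁴ s ÷ 60.00 = 230.4 min.

T ≈ 230 min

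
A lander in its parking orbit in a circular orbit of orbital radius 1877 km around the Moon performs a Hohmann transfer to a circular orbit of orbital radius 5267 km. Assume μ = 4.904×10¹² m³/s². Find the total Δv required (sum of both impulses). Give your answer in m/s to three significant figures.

Δv_total ≈ 612 m/s

r₁ = 1877 km = 1.877×10⁶ m.
r₂ = 5267 km = 5.267×10⁶ m.
Transfer ellipse a_t = (r₁ + r₂)/2 = 3.572×10⁶ m.
At r₁: circular v_c1 = √(μ/r₁) = 1616 m/s; transfer-perilune v_p = √[μ(2/r₁ − 1/a_t)] = 1963 m/s.
Δv₁ = v_p − v_c1 = 346.4 m/s.
At r₂: circular v_c2 = √(μ/r₂) = 964.9 m/s; transfer-apolune v_a = √[μ(2/r₂ − 1/a_t)] = 699.5 m/s.
Δv₂ = v_c2 − v_a = 265.5 m/s.
Total Δv = Δv₁ + Δv₂ = 611.8 m/s.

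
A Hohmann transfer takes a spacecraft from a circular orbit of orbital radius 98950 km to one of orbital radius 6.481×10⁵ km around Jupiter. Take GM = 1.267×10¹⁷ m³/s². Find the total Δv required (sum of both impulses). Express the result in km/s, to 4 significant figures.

r₁ = 98950 km = 9.895×10⁷ m.
r₂ = 6.481×10⁵ km = 6.481×10⁸ m.
Transfer ellipse a_t = (r₁ + r₂)/2 = 3.735×10⁸ m.
At r₁: circular v_c1 = √(μ/r₁) = 35780 m/s; transfer-perijove v_p = √[μ(2/r₁ − 1/a_t)] = 47130 m/s.
Δv₁ = v_p − v_c1 = 11350 m/s.
At r₂: circular v_c2 = √(μ/r₂) = 13980 m/s; transfer-apojove v_a = √[μ(2/r₂ − 1/a_t)] = 7196 m/s.
Δv₂ = v_c2 − v_a = 6786 m/s.
Total Δv = Δv₁ + Δv₂ = 18140 m/s = 18.14 km/s.

Δv_total ≈ 18.14 km/s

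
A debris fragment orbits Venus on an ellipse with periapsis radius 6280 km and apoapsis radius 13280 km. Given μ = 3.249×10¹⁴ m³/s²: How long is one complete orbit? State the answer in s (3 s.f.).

T ≈ 10700 s

Semi-major axis a = (r_p + r_a)/2 = (6280.0 + 13280)/2 = 9780.0 km = 9.780×10⁶ m.
By Kepler's third law T = 2π√(a³/μ) = 2π × 1.697×10³ = 1.066×10⁴ s.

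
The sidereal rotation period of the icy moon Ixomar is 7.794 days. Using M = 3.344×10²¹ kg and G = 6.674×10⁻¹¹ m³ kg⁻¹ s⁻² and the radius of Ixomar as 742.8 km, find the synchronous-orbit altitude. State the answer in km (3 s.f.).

μ = GM = 6.674×10⁻¹¹ × 3.344×10²¹ = 2.232×10¹¹ m³/s².
T = 7.794 days = 6.734×10⁵ s.
A synchronous orbit has period T, so by Kepler's third law a = (μT²/4π²)^(1/3).
μT²/4π² = 2.232×10¹¹ × (6.734×10⁵)² / 39.48 = 2.564×10²¹ m³.
a = 1.369×10⁷ m = 13686 km.
Altitude h = a − R = 13686 − 742.8 = 12943 km.

h_sync ≈ 12900 km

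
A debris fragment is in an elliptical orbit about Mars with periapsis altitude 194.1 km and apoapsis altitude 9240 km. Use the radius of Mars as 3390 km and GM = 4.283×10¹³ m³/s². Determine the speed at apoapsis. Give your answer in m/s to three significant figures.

r_p = 3390 + 194.1 = 3584.1 km = 3.5841×10⁶ m.
r_a = 3390 + 9240 = 12630 km = 1.2630×10⁷ m.
Semi-major axis a = (r_p + r_a)/2 = 8107.1 km = 8.107×10⁶ m.
Vis-viva: v² = μ(2/r − 1/a) = 4.283×10¹³ × (1.584×10⁻⁷ − 1.233×10⁻⁷) = 1.499×10⁶ m²/s².
v = 1224 m/s.

v ≈ 1220 m/s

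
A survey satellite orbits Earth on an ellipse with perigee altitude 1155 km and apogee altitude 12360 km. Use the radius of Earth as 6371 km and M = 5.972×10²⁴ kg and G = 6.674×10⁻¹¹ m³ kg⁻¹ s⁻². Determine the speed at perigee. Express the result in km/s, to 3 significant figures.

v ≈ 8.69 km/s

μ = GM = 6.674×10⁻¹¹ × 5.972×10²⁴ = 3.986×10¹⁴ m³/s².
r_p = 6371 + 1155 = 7526.0 km = 7.5260×10⁶ m.
r_a = 6371 + 12360 = 18731 km = 1.8731×10⁷ m.
Semi-major axis a = (r_p + r_a)/2 = 13128 km = 1.313×10⁷ m.
Vis-viva: v² = μ(2/r − 1/a) = 3.986×10¹⁴ × (2.657×10⁻⁷ − 7.617×10⁻⁸) = 7.556×10⁷ m²/s².
v = 8692 m/s = 8.692 km/s.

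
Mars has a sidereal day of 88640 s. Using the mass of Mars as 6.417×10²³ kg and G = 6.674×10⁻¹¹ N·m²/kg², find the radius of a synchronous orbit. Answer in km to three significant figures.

μ = GM = 6.674×10⁻¹¹ × 6.417×10²³ = 4.283×10¹³ m³/s².
A synchronous orbit has period T, so by Kepler's third law a = (μT²/4π²)^(1/3).
μT²/4π² = 4.283×10¹³ × (8.864×10⁴)² / 39.48 = 8.524×10²¹ m³.
a = 2.043×10⁷ m = 20427 km.

r_sync ≈ 20400 km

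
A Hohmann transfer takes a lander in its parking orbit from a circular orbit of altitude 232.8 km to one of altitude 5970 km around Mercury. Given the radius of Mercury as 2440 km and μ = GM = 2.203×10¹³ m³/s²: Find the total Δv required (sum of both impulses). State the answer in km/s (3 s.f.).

r₁ = 2440 + 232.8 = 2672.8 km = 2.6728×10⁶ m.
r₂ = 2440 + 5970 = 8410.0 km = 8.4100×10⁶ m.
Transfer ellipse a_t = (r₁ + r₂)/2 = 5.541×10⁶ m.
At r₁: circular v_c1 = √(μ/r₁) = 2871 m/s; transfer-periherm v_p = √[μ(2/r₁ − 1/a_t)] = 3537 m/s.
Δv₁ = v_p − v_c1 = 665.9 m/s.
At r₂: circular v_c2 = √(μ/r₂) = 1618 m/s; transfer-apoherm v_a = √[μ(2/r₂ − 1/a_t)] = 1124 m/s.
Δv₂ = v_c2 − v_a = 494.4 m/s.
Total Δv = Δv₁ + Δv₂ = 1160 m/s = 1.160 km/s.

Δv_total ≈ 1.16 km/s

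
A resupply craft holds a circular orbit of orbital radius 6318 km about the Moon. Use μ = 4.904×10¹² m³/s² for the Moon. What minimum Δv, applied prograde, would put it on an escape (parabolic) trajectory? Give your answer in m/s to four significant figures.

Δv ≈ 364.9 m/s

r = 6318 km = 6.318×10⁶ m.
Circular speed v_c = √(μ/r) = 881.0 m/s.
Escape speed v_esc = √(2μ/r) = √2 × v_c = 1246 m/s.
Δv = v_esc − v_c = 364.9 m/s.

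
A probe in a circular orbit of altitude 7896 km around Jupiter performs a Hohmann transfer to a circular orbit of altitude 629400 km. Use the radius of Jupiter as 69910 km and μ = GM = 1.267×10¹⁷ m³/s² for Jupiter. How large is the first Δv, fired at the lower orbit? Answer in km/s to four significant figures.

r₁ = 69910 + 7896 = 77806 km = 7.7806×10⁷ m.
r₂ = 69910 + 629400 = 699310 km = 6.9931×10⁸ m.
Transfer ellipse a_t = (r₁ + r₂)/2 = 3.886×10⁸ m.
At r₁: circular v_c1 = √(μ/r₁) = 40350 m/s; transfer-perijove v_p = √[μ(2/r₁ − 1/a_t)] = 54140 m/s.
Δv₁ = v_p − v_c1 = 13780 m/s.
= 13.78 km/s.

Δv ≈ 13.78 km/s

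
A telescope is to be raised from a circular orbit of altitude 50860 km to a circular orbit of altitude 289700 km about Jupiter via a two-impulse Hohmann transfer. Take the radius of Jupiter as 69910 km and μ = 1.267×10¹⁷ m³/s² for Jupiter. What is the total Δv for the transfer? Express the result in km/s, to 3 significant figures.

r₁ = 69910 + 50860 = 120770 km = 1.2077×10⁸ m.
r₂ = 69910 + 289700 = 359610 km = 3.5961×10⁸ m.
Transfer ellipse a_t = (r₁ + r₂)/2 = 2.402×10⁸ m.
At r₁: circular v_c1 = √(μ/r₁) = 32390 m/s; transfer-perijove v_p = √[μ(2/r₁ − 1/a_t)] = 39630 m/s.
Δv₁ = v_p − v_c1 = 7242 m/s.
At r₂: circular v_c2 = √(μ/r₂) = 18770 m/s; transfer-apojove v_a = √[μ(2/r₂ − 1/a_t)] = 13310 m/s.
Δv₂ = v_c2 − v_a = 5460 m/s.
Total Δv = Δv₁ + Δv₂ = 12700 m/s = 12.70 km/s.

Δv_total ≈ 12.7 km/s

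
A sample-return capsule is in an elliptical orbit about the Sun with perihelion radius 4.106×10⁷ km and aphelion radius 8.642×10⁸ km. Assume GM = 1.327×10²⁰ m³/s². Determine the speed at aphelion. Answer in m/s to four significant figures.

Semi-major axis a = (r_p + r_a)/2 = 4.5263×10⁸ km = 4.526×10¹¹ m.
Vis-viva: v² = μ(2/r − 1/a) = 1.327×10²⁰ × (2.314×10⁻¹² − 2.209×10⁻¹²) = 1.393×10⁷ m²/s².
v = 3732 m/s.

v ≈ 3732 m/s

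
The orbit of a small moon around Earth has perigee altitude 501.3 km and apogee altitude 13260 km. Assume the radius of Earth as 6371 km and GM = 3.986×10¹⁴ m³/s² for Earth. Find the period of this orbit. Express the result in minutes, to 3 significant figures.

r_p = 6371 + 501.3 = 6872.3 km = 6.8723×10⁶ m.
r_a = 6371 + 13260 = 19631 km = 1.9631×10⁷ m.
Semi-major axis a = (r_p + r_a)/2 = (6872.3 + 19631)/2 = 13252 km = 1.325×10⁷ m.
By Kepler's third law T = 2π√(a³/μ) = 2π × 2.416×10³ = 1.518×10⁴ s.
= 253.0 minutes.

T ≈ 253 minutes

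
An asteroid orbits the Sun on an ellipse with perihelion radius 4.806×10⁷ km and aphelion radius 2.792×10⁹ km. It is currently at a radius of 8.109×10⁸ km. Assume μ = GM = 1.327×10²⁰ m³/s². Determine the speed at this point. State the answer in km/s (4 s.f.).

Semi-major axis a = (r_p + r_a)/2 = 1.4200×10⁹ km = 1.420×10¹² m.
Vis-viva: v² = μ(2/r − 1/a) = 1.327×10²⁰ × (2.466×10⁻¹² − 7.042×10⁻¹³) = 2.338×10⁸ m²/s².
v = 15290 m/s = 15.29 km/s.

v ≈ 15.29 km/s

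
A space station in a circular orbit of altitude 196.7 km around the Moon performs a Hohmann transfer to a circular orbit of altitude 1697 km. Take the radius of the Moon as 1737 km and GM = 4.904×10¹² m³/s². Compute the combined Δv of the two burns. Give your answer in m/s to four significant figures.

Δv_total ≈ 389.5 m/s

r₁ = 1737 + 196.7 = 1933.7 km = 1.9337×10⁶ m.
r₂ = 1737 + 1697 = 3434.0 km = 3.4340×10⁶ m.
Transfer ellipse a_t = (r₁ + r₂)/2 = 2.684×10⁶ m.
At r₁: circular v_c1 = √(μ/r₁) = 1593 m/s; transfer-perilune v_p = √[μ(2/r₁ − 1/a_t)] = 1801 m/s.
Δv₁ = v_p − v_c1 = 208.9 m/s.
At r₂: circular v_c2 = √(μ/r₂) = 1195 m/s; transfer-apolune v_a = √[μ(2/r₂ − 1/a_t)] = 1014 m/s.
Δv₂ = v_c2 − v_a = 180.7 m/s.
Total Δv = Δv₁ + Δv₂ = 389.5 m/s.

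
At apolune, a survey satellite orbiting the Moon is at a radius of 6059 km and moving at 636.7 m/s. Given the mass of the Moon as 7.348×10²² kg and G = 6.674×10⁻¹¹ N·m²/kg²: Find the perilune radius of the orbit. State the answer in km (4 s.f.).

perilune radius ≈ 2024 km

μ = GM = 6.674×10⁻¹¹ × 7.348×10²² = 4.904×10¹² m³/s².
r_a = 6.059×10⁶ m.
Specific energy ε = v²/2 − μ/r = -6.067×10⁵ J/kg, so a = −μ/(2ε) = 4.042×10⁶ m.
The apsides satisfy r_p + r_a = 2a, so the perilune radius is 2a − r_a = 2.024×10⁶ m = 2024.3 km.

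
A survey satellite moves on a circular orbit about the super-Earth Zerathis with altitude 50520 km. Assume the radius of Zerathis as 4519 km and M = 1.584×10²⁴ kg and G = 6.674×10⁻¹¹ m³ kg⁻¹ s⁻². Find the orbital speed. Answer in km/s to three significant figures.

μ = GM = 6.674×10⁻¹¹ × 1.584×10²⁴ = 1.057×10¹⁴ m³/s².
r = 4519 + 50520 = 55039 km = 5.5039×10⁷ m.
For a circular orbit v = √(μ/r) = √(1.057×10¹⁴ / 5.504×10⁷) = √(1.921×10⁶) = 1386 m/s.
That is 1.386 km/s.

v ≈ 1.39 km/s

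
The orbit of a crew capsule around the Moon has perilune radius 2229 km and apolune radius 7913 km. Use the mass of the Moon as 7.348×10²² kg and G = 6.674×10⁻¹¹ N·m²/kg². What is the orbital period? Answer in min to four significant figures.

μ = GM = 6.674×10⁻¹¹ × 7.348×10²² = 4.904×10¹² m³/s².
Semi-major axis a = (r_p + r_a)/2 = (2229.0 + 7913.0)/2 = 5071.0 km = 5.071×10⁶ m.
By Kepler's third law T = 2π√(a³/μ) = 2π × 5.157×10³ = 3.240×10⁴ s.
= 540.0 min.

T ≈ 540.0 min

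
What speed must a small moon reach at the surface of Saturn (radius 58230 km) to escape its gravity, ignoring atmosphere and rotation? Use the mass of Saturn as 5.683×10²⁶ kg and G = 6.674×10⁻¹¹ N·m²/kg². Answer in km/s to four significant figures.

v_esc ≈ 36.09 km/s

μ = GM = 6.674×10⁻¹¹ × 5.683×10²⁶ = 3.793×10¹⁶ m³/s².
r = R = 5.823×10⁷ m.
Escape speed v_esc = √(2μ/r) = √(2 × 3.793×10¹⁶ / 5.823×10⁷) = √(1.303×10⁹) = 36090 m/s.
= 36.09 km/s.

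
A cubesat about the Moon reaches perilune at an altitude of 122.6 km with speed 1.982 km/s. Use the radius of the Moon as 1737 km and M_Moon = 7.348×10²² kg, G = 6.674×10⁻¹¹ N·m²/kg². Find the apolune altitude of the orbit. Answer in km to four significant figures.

μ = GM = 6.674×10⁻¹¹ × 7.348×10²² = 4.904×10¹² m³/s².
r_p = 1737 + 122.6 = 1859.6 km = 1.860×10⁶ m.
Specific energy ε = v²/2 − μ/r = -6.730×10⁵ J/kg, so a = −μ/(2ε) = 3.643×10⁶ m.
The apsides satisfy r_p + r_a = 2a, so the apolune radius is 2a − r_p = 5.427×10⁶ m = 5427.3 km.
Apolune altitude = 5427.3 − 1737 = 3690.3 km.

apolune altitude ≈ 3690 km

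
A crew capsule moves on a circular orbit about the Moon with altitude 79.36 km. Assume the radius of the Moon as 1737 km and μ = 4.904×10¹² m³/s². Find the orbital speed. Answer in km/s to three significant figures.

v ≈ 1.64 km/s

r = 1737 + 79.36 = 1816.4 km = 1.8164×10⁶ m.
For a circular orbit v = √(μ/r) = √(4.904×10¹² / 1.816×10⁶) = √(2.700×10⁶) = 1643 m/s.
That is 1.643 km/s.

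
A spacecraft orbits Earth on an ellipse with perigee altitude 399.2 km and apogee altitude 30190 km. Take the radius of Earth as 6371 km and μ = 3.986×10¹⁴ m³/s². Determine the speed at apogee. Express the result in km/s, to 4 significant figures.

r_p = 6371 + 399.2 = 6770.2 km = 6.7702×10⁶ m.
r_a = 6371 + 30190 = 36561 km = 3.6561×10⁷ m.
Semi-major axis a = (r_p + r_a)/2 = 21666 km = 2.167×10⁷ m.
Vis-viva: v² = μ(2/r − 1/a) = 3.986×10¹⁴ × (5.470×10⁻⁸ − 4.616×10⁻⁸) = 3.407×10⁶ m²/s².
v = 1846 m/s = 1.846 km/s.

v ≈ 1.846 km/s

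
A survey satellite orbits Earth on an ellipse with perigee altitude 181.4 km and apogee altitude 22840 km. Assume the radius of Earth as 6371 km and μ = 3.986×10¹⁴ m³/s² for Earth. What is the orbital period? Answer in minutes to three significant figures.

r_p = 6371 + 181.4 = 6552.4 km = 6.5524×10⁶ m.
r_a = 6371 + 22840 = 29211 km = 2.9211×10⁷ m.
Semi-major axis a = (r_p + r_a)/2 = (6552.4 + 29211)/2 = 17882 km = 1.788×10⁷ m.
By Kepler's third law T = 2π√(a³/μ) = 2π × 3.787×10³ = 2.380×10⁴ s.
= 396.6 minutes.

T ≈ 397 minutes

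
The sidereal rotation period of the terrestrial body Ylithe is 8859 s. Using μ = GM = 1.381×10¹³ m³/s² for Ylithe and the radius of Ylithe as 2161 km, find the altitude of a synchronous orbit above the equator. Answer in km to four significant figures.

h_sync ≈ 855.7 km

A synchronous orbit has period T, so by Kepler's third law a = (μT²/4π²)^(1/3).
μT²/4π² = 1.381×10¹³ × (8.859×10³)² / 39.48 = 2.745×10¹⁹ m³.
a = 3.017×10⁶ m = 3016.7 km.
Altitude h = a − R = 3016.7 − 2161 = 855.72 km.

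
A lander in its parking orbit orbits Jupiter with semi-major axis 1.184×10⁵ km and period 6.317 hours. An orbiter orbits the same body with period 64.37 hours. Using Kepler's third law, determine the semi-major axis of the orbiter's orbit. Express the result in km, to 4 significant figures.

a₂ ≈ 5.565×10⁵ km

Kepler's third law: a³ ∝ T², so a₂ = a₁ (T₂/T₁)^(2/3).
T₂/T₁ = 10.19, (T₂/T₁)^(2/3) = 4.700.
a₂ = 1.184×10⁵ × 4.700 = 5.565×10⁵ km.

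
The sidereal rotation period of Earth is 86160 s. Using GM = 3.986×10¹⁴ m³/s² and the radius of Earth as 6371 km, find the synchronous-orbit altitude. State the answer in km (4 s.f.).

h_sync ≈ 35790 km

A synchronous orbit has period T, so by Kepler's third law a = (μT²/4π²)^(1/3).
μT²/4π² = 3.986×10¹⁴ × (8.616×10⁴)² / 39.48 = 7.495×10²² m³.
a = 4.216×10⁷ m = 42163 km.
Altitude h = a − R = 42163 − 6371 = 35792 km.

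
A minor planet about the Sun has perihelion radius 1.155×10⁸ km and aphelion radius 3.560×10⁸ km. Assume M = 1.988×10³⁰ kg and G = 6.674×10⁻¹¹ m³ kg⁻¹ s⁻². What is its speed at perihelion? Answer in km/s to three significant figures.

μ = GM = 6.674×10⁻¹¹ × 1.988×10³⁰ = 1.327×10²⁰ m³/s².
Semi-major axis a = (r_p + r_a)/2 = 2.3575×10⁸ km = 2.358×10¹¹ m.
Vis-viva: v² = μ(2/r − 1/a) = 1.327×10²⁰ × (1.732×10⁻¹¹ − 4.242×10⁻¹²) = 1.735×10⁹ m²/s².
v = 41650 m/s = 41.65 km/s.

v ≈ 41.6 km/s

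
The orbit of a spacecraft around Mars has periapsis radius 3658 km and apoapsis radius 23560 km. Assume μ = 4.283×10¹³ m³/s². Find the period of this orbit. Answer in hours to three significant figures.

T ≈ 13.4 hours

Semi-major axis a = (r_p + r_a)/2 = (3658.0 + 23560)/2 = 13609 km = 1.361×10⁷ m.
By Kepler's third law T = 2π√(a³/μ) = 2π × 7.671×10³ = 4.820×10⁴ s.
= 13.39 hours.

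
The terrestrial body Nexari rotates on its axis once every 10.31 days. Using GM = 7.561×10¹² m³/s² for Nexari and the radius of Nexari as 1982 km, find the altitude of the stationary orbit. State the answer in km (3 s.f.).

T = 10.31 days = 8.908×10⁵ s.
A synchronous orbit has period T, so by Kepler's third law a = (μT²/4π²)^(1/3).
μT²/4π² = 7.561×10¹² × (8.908×10⁵)² / 39.48 = 1.520×10²³ m³.
a = 5.336×10⁷ m = 53365 km.
Altitude h = a − R = 53365 − 1982 = 51383 km.

h_sync ≈ 51400 km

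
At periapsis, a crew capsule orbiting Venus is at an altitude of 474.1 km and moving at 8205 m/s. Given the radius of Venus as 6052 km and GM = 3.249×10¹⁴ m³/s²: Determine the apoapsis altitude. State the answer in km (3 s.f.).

apoapsis altitude ≈ 7570 km

r_p = 6052 + 474.1 = 6526.1 km = 6.526×10⁶ m.
Specific energy ε = v²/2 − μ/r = -1.612×10⁷ J/kg, so a = −μ/(2ε) = 1.008×10⁷ m.
The apsides satisfy r_p + r_a = 2a, so the apoapsis radius is 2a − r_p = 1.362×10⁷ m = 13624 km.
Apoapsis altitude = 13624 − 6052 = 7572.4 km.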